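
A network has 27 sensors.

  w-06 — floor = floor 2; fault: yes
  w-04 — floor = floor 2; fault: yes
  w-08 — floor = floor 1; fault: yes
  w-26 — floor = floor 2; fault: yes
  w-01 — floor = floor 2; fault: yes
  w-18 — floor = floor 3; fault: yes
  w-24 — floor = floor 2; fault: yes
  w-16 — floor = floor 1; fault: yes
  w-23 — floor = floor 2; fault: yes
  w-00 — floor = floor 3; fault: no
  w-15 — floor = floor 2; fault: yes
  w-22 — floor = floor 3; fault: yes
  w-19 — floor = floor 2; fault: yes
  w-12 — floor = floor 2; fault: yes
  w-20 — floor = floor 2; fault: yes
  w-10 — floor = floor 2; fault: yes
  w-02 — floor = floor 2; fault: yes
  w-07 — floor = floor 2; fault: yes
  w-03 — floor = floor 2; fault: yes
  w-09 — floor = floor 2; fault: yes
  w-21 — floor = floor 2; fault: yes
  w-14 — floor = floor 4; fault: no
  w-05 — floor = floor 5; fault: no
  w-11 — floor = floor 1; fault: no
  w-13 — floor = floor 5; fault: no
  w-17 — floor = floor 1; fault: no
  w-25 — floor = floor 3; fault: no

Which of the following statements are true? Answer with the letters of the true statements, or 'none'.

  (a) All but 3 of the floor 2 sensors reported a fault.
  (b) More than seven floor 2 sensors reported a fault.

(b)

|A| = 16, |A ∩ B| = 16, |A ∖ B| = 0.
(a) |A ∖ B| = 3: fails.
(b) |A ∩ B| > 7: holds.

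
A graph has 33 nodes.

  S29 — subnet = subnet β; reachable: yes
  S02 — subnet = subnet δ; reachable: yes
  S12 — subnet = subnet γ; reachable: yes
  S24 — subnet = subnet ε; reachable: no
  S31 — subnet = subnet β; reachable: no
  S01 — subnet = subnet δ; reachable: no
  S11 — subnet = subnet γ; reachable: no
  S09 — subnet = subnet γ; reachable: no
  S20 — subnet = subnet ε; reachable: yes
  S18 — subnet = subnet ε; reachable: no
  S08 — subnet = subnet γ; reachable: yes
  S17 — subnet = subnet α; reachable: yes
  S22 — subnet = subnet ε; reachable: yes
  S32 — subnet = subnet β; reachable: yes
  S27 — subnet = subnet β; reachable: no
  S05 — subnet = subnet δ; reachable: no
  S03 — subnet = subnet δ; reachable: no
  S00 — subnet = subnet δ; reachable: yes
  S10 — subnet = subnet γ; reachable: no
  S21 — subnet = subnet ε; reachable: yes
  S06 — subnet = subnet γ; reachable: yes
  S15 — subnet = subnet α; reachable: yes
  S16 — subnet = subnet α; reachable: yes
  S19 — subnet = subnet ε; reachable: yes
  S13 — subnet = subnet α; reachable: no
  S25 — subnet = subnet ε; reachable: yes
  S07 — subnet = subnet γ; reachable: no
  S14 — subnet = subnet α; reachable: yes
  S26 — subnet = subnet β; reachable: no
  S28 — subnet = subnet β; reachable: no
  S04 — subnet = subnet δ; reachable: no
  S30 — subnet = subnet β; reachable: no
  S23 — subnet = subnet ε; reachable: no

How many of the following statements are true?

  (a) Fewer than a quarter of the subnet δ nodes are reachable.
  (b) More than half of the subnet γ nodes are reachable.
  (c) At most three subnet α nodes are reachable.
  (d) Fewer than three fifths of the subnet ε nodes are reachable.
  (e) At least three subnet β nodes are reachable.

(a) subnet δ: |A| = 6, |A ∩ B| = 2; needs |A ∩ B| / |A| < 1/4 — false.
(b) subnet γ: |A| = 7, |A ∩ B| = 3; needs |A ∩ B| > |A ∖ B| — false.
(c) subnet α: |A| = 5, |A ∩ B| = 4; needs |A ∩ B| ≤ 3 — false.
(d) subnet ε: |A| = 8, |A ∩ B| = 5; needs |A ∩ B| / |A| < 3/5 — false.
(e) subnet β: |A| = 7, |A ∩ B| = 2; needs |A ∩ B| ≥ 3 — false.

0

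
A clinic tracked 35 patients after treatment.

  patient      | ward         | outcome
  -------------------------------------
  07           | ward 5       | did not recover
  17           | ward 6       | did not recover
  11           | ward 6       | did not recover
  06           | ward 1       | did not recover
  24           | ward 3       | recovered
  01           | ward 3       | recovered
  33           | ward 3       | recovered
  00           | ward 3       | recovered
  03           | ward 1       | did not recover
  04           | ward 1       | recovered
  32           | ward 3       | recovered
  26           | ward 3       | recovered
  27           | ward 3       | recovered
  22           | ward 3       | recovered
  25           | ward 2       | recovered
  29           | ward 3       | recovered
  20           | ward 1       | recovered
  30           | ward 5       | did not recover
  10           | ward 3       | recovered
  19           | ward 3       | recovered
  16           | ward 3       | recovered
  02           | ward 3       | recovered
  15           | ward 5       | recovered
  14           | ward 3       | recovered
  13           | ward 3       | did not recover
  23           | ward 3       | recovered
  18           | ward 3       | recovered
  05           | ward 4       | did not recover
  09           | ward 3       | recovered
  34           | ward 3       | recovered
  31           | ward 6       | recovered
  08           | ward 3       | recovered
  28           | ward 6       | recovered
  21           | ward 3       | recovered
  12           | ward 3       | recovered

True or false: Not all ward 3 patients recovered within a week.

True

'Not all ward 3 patients recovered within a week' holds iff A ⊄ B (|A ∖ B| ≥ 1).
|A| = 22, |A ∩ B| = 21, |A ∖ B| = 1.
So the statement is true.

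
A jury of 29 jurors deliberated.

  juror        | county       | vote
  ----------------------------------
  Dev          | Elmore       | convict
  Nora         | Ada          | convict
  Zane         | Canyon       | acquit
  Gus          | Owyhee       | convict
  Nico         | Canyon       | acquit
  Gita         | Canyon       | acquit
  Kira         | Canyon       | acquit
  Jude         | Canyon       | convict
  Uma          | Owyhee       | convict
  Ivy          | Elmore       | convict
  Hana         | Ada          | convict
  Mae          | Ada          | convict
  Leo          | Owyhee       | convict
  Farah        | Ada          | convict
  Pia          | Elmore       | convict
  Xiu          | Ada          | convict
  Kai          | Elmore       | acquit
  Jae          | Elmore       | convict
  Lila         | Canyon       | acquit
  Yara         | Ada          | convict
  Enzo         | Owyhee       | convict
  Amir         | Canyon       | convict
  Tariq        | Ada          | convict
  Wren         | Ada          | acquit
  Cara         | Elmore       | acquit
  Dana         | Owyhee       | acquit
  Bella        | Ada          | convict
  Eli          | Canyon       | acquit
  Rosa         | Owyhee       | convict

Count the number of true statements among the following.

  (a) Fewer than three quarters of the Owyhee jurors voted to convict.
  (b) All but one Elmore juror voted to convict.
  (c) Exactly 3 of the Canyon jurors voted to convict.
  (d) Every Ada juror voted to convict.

(a) Owyhee: |A| = 6, |A ∩ B| = 5; needs |A ∩ B| / |A| < 3/4 — false.
(b) Elmore: |A| = 6, |A ∩ B| = 4; needs |A ∖ B| = 1 — false.
(c) Canyon: |A| = 8, |A ∩ B| = 2; needs |A ∩ B| = 3 — false.
(d) Ada: |A| = 9, |A ∩ B| = 8; needs A ⊆ B, i.e. every element of A is in B (|A ∖ B| = 0) — false.

0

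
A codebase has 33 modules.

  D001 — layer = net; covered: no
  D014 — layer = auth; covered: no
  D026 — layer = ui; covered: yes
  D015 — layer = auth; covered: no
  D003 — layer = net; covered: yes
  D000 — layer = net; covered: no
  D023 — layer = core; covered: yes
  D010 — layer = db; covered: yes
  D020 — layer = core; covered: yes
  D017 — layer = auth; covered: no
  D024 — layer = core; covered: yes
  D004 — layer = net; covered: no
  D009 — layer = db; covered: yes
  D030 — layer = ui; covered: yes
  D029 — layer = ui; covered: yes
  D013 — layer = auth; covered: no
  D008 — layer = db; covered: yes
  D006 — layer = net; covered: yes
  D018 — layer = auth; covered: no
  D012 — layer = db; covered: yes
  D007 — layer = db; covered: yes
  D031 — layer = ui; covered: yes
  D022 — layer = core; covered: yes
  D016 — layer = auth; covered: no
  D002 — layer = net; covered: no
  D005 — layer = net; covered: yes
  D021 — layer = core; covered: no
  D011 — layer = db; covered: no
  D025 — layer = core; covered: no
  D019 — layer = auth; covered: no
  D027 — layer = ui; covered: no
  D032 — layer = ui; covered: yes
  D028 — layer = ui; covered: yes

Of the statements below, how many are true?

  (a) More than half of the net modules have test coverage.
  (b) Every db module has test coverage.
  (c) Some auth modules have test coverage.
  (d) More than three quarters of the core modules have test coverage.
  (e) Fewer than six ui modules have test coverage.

(a) net: |A| = 7, |A ∩ B| = 3; needs |A ∩ B| > |A ∖ B| — false.
(b) db: |A| = 6, |A ∩ B| = 5; needs A ⊆ B, i.e. every element of A is in B (|A ∖ B| = 0) — false.
(c) auth: |A| = 7, |A ∩ B| = 0; needs A ∩ B ≠ ∅ (|A ∩ B| ≥ 1) — false.
(d) core: |A| = 6, |A ∩ B| = 4; needs |A ∩ B| / |A| > 3/4 — false.
(e) ui: |A| = 7, |A ∩ B| = 6; needs |A ∩ B| < 6 — false.

0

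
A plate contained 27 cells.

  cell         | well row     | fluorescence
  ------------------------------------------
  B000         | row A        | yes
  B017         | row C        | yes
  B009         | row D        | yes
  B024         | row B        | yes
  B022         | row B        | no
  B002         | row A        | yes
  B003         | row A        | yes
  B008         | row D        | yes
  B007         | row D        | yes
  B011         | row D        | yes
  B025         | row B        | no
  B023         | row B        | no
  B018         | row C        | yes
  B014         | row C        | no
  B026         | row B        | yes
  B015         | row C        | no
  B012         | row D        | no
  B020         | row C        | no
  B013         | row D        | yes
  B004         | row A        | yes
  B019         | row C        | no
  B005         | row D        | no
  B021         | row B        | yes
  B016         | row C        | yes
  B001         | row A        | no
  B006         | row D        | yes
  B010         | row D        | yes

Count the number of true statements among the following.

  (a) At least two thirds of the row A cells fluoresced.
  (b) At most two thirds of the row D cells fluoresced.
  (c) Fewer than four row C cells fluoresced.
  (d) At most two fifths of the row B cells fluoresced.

2

(a) row A: |A| = 5, |A ∩ B| = 4; needs |A ∩ B| / |A| ≥ 2/3 — true.
(b) row D: |A| = 9, |A ∩ B| = 7; needs |A ∩ B| / |A| ≤ 2/3 — false.
(c) row C: |A| = 7, |A ∩ B| = 3; needs |A ∩ B| < 4 — true.
(d) row B: |A| = 6, |A ∩ B| = 3; needs |A ∩ B| / |A| ≤ 2/5 — false.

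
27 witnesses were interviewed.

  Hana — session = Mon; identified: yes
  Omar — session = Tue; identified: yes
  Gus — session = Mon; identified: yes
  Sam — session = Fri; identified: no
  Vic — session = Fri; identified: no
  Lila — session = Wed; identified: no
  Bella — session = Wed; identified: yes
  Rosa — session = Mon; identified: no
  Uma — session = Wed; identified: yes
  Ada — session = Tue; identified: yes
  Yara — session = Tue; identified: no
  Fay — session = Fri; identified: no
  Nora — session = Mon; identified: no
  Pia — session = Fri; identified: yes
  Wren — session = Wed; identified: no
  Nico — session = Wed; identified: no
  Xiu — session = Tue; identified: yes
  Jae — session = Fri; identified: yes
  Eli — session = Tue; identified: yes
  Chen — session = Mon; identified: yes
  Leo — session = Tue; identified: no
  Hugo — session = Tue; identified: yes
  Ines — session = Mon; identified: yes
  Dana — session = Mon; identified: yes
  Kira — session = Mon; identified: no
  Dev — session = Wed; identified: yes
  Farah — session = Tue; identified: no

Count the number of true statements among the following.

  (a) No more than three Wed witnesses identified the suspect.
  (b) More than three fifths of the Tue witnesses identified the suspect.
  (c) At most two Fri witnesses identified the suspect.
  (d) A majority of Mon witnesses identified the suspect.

(a) Wed: |A| = 6, |A ∩ B| = 3; needs |A ∩ B| ≤ 3 — true.
(b) Tue: |A| = 8, |A ∩ B| = 5; needs |A ∩ B| / |A| > 3/5 — true.
(c) Fri: |A| = 5, |A ∩ B| = 2; needs |A ∩ B| ≤ 2 — true.
(d) Mon: |A| = 8, |A ∩ B| = 5; needs |A ∩ B| > |A ∖ B| — true.

4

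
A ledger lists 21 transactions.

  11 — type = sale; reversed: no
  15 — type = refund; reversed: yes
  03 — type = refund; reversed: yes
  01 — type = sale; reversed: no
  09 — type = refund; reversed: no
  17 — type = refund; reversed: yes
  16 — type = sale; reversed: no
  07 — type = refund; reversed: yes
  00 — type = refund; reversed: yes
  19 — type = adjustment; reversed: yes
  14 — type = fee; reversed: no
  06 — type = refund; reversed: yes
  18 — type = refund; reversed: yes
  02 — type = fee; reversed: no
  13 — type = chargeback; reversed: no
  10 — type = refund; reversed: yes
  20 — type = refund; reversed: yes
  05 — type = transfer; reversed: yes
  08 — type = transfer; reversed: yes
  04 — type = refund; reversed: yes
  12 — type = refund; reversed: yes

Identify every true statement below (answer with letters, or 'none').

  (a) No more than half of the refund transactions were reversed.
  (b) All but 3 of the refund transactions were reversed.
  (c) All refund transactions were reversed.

none

|A| = 12, |A ∩ B| = 11, |A ∖ B| = 1.
(a) |A ∩ B| ≤ |A ∖ B|: fails.
(b) |A ∖ B| = 3: fails.
(c) A ⊆ B, i.e. every element of A is in B (|A ∖ B| = 0): fails.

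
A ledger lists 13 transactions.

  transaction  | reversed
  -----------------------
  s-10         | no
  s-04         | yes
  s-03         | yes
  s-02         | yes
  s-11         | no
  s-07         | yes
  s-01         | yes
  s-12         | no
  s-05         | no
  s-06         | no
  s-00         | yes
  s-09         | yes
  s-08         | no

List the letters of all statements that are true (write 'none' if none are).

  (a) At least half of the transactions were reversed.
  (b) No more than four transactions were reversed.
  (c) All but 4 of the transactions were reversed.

(a)

|A| = 13, |A ∩ B| = 7, |A ∖ B| = 6.
(a) |A ∩ B| ≥ |A ∖ B|: holds.
(b) |A ∩ B| ≤ 4: fails.
(c) |A ∖ B| = 4: fails.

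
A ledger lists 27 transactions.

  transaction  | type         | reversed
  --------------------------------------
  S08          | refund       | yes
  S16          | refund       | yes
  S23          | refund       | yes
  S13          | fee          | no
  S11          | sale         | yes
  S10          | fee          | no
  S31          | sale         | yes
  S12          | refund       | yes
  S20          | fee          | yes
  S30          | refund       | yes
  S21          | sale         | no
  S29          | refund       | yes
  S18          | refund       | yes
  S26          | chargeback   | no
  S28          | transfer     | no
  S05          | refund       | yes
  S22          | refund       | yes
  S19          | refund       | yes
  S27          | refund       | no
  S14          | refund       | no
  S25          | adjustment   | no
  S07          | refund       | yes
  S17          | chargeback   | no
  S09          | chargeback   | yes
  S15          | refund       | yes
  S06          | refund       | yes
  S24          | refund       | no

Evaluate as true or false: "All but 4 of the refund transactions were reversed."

The determiner here denotes the relation: |A ∖ B| = 4.
|A| = 16, |A ∩ B| = 13, |A ∖ B| = 3.
|A ∖ B| = 3, so the statement is false.

False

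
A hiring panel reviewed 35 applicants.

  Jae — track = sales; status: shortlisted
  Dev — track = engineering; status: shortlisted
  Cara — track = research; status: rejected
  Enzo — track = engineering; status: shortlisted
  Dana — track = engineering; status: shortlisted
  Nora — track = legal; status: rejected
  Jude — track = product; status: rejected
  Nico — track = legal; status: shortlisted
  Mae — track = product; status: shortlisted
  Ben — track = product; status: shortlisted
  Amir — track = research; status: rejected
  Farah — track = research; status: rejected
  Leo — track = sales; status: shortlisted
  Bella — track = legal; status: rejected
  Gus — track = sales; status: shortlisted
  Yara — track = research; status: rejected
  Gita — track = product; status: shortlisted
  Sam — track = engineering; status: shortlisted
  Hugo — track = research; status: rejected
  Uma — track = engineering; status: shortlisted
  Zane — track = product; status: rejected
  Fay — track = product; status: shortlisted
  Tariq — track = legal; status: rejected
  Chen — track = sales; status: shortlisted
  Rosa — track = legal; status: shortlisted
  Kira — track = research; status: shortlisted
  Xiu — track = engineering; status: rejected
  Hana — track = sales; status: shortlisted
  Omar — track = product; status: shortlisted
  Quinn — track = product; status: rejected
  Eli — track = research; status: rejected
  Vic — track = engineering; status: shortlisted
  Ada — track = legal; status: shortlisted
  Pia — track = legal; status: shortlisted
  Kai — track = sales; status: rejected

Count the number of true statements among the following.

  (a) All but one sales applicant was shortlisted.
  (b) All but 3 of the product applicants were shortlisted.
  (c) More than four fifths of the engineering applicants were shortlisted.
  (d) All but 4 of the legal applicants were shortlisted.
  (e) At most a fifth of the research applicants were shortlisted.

4

(a) sales: |A| = 6, |A ∩ B| = 5; needs |A ∖ B| = 1 — true.
(b) product: |A| = 8, |A ∩ B| = 5; needs |A ∖ B| = 3 — true.
(c) engineering: |A| = 7, |A ∩ B| = 6; needs |A ∩ B| / |A| > 4/5 — true.
(d) legal: |A| = 7, |A ∩ B| = 4; needs |A ∖ B| = 4 — false.
(e) research: |A| = 7, |A ∩ B| = 1; needs |A ∩ B| / |A| ≤ 1/5 — true.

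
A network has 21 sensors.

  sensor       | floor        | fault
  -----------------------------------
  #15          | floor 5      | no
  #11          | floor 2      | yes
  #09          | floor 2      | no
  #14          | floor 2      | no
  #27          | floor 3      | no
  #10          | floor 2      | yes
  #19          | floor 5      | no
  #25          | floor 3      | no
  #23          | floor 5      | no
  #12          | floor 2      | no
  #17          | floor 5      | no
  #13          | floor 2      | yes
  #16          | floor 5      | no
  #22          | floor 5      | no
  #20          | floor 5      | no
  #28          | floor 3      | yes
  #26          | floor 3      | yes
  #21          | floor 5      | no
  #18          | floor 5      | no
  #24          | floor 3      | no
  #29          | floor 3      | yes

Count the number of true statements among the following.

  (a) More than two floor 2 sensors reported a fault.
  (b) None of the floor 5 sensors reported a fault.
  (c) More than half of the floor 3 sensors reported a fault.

(a) floor 2: |A| = 6, |A ∩ B| = 3; needs |A ∩ B| > 2 — true.
(b) floor 5: |A| = 9, |A ∩ B| = 0; needs A ∩ B = ∅ (|A ∩ B| = 0) — true.
(c) floor 3: |A| = 6, |A ∩ B| = 3; needs |A ∩ B| > |A ∖ B| — false.

2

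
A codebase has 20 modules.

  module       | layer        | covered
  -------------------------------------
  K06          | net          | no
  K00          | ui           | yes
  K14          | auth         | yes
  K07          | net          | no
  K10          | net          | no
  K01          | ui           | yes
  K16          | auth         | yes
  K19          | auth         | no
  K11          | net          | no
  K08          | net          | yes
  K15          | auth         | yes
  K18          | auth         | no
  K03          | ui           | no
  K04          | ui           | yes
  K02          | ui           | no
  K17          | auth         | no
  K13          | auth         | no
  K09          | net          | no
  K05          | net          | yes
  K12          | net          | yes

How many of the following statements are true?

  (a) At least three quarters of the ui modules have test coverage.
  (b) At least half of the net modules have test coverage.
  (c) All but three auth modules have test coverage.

(a) ui: |A| = 5, |A ∩ B| = 3; needs |A ∩ B| / |A| ≥ 3/4 — false.
(b) net: |A| = 8, |A ∩ B| = 3; needs |A ∩ B| ≥ |A ∖ B| — false.
(c) auth: |A| = 7, |A ∩ B| = 3; needs |A ∖ B| = 3 — false.

0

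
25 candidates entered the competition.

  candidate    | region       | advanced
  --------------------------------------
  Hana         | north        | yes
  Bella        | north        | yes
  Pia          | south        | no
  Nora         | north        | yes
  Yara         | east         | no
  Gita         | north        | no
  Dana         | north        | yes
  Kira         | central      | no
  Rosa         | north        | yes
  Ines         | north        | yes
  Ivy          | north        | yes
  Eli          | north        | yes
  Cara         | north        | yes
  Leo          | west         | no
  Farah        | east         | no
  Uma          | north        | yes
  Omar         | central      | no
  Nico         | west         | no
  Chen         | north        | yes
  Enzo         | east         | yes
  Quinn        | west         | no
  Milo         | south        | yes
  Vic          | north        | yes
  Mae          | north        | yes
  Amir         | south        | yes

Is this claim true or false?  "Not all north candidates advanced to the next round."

True

Truth condition: A ⊄ B (|A ∖ B| ≥ 1).
A (the restrictor) = {Hana, Bella, Nora, Gita, Dana, Rosa, Ines, Ivy, Eli, Cara, Uma, Chen, Vic, Mae}, |A| = 14.
A ∖ B = {Gita}, so |A ∖ B| = 1.
So the statement is true.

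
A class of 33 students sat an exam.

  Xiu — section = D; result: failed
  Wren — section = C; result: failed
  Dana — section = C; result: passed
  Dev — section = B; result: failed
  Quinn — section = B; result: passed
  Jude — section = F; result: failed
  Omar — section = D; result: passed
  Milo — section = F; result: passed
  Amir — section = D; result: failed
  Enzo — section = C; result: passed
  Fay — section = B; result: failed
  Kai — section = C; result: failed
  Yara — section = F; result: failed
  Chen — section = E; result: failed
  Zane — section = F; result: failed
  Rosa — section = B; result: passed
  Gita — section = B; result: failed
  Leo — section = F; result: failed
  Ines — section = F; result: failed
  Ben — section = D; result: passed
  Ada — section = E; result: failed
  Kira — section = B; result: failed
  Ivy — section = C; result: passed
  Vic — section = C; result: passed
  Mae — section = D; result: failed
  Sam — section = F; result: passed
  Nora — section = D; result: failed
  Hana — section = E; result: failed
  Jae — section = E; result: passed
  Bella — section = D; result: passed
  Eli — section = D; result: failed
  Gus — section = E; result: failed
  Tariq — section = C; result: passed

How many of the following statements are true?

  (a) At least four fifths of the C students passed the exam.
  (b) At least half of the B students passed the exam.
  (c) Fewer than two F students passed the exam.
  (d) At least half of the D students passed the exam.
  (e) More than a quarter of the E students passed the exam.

0

(a) C: |A| = 7, |A ∩ B| = 5; needs |A ∩ B| / |A| ≥ 4/5 — false.
(b) B: |A| = 6, |A ∩ B| = 2; needs |A ∩ B| ≥ |A ∖ B| — false.
(c) F: |A| = 7, |A ∩ B| = 2; needs |A ∩ B| < 2 — false.
(d) D: |A| = 8, |A ∩ B| = 3; needs |A ∩ B| ≥ |A ∖ B| — false.
(e) E: |A| = 5, |A ∩ B| = 1; needs |A ∩ B| / |A| > 1/4 — false.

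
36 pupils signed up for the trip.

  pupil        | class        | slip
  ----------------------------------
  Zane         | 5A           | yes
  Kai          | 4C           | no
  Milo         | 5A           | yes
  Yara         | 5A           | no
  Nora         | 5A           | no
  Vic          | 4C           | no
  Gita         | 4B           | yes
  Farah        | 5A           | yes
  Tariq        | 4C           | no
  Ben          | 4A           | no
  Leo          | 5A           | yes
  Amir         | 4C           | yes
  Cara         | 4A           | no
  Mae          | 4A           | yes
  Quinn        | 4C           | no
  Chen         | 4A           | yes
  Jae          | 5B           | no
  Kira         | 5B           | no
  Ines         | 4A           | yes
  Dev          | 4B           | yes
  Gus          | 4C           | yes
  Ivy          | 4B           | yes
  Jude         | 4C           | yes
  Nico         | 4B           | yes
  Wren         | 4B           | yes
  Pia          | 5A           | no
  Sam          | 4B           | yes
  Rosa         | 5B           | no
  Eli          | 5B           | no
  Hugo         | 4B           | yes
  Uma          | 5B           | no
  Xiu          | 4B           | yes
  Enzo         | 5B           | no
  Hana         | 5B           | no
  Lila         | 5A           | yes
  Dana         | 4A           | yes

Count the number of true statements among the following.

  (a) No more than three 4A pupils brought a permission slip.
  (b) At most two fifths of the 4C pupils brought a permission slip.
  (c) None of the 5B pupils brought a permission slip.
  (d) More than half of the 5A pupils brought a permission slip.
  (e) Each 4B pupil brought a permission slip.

3

(a) 4A: |A| = 6, |A ∩ B| = 4; needs |A ∩ B| ≤ 3 — false.
(b) 4C: |A| = 7, |A ∩ B| = 3; needs |A ∩ B| / |A| ≤ 2/5 — false.
(c) 5B: |A| = 7, |A ∩ B| = 0; needs A ∩ B = ∅ (|A ∩ B| = 0) — true.
(d) 5A: |A| = 8, |A ∩ B| = 5; needs |A ∩ B| > |A ∖ B| — true.
(e) 4B: |A| = 8, |A ∩ B| = 8; needs A ⊆ B, i.e. every element of A is in B (|A ∖ B| = 0) — true.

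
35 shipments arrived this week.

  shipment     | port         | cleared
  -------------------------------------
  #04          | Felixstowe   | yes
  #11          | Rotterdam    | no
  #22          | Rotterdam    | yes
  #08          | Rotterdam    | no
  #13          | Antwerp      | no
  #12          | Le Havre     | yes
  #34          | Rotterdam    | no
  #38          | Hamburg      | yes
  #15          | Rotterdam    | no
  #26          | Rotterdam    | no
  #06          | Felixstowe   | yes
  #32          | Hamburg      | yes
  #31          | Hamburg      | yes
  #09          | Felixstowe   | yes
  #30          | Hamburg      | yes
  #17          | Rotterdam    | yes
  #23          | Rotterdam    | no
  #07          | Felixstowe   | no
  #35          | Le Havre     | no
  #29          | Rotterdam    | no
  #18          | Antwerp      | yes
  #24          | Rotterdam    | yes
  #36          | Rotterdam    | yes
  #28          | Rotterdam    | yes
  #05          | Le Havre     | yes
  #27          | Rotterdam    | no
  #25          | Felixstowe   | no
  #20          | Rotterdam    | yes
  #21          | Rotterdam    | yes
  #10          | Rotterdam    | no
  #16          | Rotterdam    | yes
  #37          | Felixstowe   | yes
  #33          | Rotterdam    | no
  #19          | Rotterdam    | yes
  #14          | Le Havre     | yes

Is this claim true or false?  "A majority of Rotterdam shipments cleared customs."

False

The determiner here denotes the relation: |A ∩ B| > |A ∖ B|.
|A| = 19, |A ∩ B| = 9, |A ∖ B| = 10.
9 < 10, so the statement is false.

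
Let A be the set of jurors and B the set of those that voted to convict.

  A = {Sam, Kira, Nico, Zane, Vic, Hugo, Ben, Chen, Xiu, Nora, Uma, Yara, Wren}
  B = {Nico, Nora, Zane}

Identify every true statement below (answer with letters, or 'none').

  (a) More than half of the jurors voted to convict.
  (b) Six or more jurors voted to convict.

|A| = 13, |A ∩ B| = 3, |A ∖ B| = 10.
(a) |A ∩ B| > |A ∖ B|: fails.
(b) |A ∩ B| ≥ 6: fails.

none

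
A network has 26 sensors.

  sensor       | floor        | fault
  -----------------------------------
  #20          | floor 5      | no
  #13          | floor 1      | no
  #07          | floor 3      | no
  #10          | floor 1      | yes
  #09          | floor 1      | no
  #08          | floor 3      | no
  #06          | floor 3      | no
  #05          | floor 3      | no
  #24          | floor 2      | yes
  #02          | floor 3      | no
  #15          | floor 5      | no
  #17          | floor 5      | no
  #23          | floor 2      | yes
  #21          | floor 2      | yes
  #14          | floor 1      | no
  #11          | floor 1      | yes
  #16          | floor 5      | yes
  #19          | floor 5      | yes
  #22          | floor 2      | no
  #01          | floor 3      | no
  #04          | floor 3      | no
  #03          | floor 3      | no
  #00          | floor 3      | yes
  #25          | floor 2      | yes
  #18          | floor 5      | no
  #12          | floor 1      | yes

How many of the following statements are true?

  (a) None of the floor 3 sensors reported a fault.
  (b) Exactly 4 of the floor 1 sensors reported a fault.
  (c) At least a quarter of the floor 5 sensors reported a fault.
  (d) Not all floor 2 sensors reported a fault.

(a) floor 3: |A| = 9, |A ∩ B| = 1; needs A ∩ B = ∅ (|A ∩ B| = 0) — false.
(b) floor 1: |A| = 6, |A ∩ B| = 3; needs |A ∩ B| = 4 — false.
(c) floor 5: |A| = 6, |A ∩ B| = 2; needs |A ∩ B| / |A| ≥ 1/4 — true.
(d) floor 2: |A| = 5, |A ∩ B| = 4; needs A ⊄ B (|A ∖ B| ≥ 1) — true.

2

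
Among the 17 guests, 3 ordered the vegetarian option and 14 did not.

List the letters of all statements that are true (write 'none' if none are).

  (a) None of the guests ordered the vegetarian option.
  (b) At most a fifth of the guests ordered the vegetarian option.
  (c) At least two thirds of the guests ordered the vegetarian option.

|A| = 17, |A ∩ B| = 3, |A ∖ B| = 14.
(a) A ∩ B = ∅ (|A ∩ B| = 0): fails.
(b) |A ∩ B| / |A| ≤ 1/5: holds.
(c) |A ∩ B| / |A| ≥ 2/3: fails.

(b)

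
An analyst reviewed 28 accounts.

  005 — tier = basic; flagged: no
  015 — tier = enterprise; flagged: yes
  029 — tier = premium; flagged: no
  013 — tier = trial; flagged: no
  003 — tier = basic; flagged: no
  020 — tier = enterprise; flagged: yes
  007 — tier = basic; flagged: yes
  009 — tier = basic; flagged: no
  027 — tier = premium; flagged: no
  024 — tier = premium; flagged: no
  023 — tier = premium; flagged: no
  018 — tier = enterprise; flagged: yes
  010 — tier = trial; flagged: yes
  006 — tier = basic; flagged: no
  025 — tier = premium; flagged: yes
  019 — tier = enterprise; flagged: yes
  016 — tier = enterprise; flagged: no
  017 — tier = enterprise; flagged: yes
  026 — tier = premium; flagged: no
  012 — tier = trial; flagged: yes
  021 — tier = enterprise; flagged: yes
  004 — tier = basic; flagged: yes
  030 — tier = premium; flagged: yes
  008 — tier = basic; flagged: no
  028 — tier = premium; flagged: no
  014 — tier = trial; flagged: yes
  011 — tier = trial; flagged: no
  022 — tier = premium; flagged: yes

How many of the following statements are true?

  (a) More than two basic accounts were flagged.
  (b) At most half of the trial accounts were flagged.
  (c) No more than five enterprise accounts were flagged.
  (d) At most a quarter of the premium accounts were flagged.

(a) basic: |A| = 7, |A ∩ B| = 2; needs |A ∩ B| > 2 — false.
(b) trial: |A| = 5, |A ∩ B| = 3; needs |A ∩ B| ≤ |A ∖ B| — false.
(c) enterprise: |A| = 7, |A ∩ B| = 6; needs |A ∩ B| ≤ 5 — false.
(d) premium: |A| = 9, |A ∩ B| = 3; needs |A ∩ B| / |A| ≤ 1/4 — false.

0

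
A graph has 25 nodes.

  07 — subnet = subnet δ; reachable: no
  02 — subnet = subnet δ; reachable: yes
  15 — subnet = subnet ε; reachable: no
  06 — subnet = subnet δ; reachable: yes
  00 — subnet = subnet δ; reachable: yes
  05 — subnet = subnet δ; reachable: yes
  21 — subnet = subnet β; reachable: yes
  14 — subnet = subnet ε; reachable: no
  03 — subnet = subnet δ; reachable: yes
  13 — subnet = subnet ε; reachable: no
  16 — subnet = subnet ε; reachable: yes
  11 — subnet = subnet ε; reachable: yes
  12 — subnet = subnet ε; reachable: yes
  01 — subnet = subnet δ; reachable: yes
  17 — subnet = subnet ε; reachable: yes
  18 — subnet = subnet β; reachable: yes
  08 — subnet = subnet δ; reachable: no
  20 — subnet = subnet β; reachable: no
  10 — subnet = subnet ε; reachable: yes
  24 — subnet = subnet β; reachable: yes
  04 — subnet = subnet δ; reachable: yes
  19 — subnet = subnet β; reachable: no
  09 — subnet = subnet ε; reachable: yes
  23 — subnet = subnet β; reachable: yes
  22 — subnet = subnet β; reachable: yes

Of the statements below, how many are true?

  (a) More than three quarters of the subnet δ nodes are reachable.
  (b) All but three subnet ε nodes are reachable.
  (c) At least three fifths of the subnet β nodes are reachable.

3

(a) subnet δ: |A| = 9, |A ∩ B| = 7; needs |A ∩ B| / |A| > 3/4 — true.
(b) subnet ε: |A| = 9, |A ∩ B| = 6; needs |A ∖ B| = 3 — true.
(c) subnet β: |A| = 7, |A ∩ B| = 5; needs |A ∩ B| / |A| ≥ 3/5 — true.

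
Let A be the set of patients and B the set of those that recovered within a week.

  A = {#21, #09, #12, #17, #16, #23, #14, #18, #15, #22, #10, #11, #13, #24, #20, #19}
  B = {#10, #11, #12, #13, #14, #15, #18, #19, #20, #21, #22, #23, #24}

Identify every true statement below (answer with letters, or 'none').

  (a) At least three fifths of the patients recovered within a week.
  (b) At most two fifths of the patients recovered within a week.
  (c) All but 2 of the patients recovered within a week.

(a)

|A| = 16, |A ∩ B| = 13, |A ∖ B| = 3.
(a) |A ∩ B| / |A| ≥ 3/5: holds.
(b) |A ∩ B| / |A| ≤ 2/5: fails.
(c) |A ∖ B| = 2: fails.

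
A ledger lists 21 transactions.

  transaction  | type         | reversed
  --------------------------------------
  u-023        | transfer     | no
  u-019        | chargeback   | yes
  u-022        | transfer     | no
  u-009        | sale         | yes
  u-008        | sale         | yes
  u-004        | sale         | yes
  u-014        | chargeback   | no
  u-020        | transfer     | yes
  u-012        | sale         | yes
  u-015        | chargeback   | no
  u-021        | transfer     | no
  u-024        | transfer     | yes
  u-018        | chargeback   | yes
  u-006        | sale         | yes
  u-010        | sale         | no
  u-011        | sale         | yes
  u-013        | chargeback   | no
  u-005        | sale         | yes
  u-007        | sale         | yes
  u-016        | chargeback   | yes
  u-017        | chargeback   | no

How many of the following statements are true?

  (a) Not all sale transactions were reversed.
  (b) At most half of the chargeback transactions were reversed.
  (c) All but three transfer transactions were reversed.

3

(a) sale: |A| = 9, |A ∩ B| = 8; needs A ⊄ B (|A ∖ B| ≥ 1) — true.
(b) chargeback: |A| = 7, |A ∩ B| = 3; needs |A ∩ B| ≤ |A ∖ B| — true.
(c) transfer: |A| = 5, |A ∩ B| = 2; needs |A ∖ B| = 3 — true.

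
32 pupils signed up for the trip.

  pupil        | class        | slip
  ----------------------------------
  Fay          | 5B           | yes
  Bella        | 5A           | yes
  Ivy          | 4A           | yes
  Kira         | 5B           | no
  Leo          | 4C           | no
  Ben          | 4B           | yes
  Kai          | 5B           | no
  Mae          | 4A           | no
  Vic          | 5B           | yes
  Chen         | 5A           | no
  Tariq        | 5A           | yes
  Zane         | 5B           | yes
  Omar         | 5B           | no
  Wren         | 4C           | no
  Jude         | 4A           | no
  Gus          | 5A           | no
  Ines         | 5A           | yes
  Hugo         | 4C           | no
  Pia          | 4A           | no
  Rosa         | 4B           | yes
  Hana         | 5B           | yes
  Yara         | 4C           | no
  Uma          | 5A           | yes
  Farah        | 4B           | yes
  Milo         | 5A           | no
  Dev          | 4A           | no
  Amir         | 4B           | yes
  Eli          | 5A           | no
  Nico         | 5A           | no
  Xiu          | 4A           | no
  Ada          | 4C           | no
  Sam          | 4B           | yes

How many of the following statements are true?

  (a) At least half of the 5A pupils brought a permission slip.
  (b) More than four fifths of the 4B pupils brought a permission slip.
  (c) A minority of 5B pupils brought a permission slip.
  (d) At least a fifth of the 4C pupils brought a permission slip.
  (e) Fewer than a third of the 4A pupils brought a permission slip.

(a) 5A: |A| = 9, |A ∩ B| = 4; needs |A ∩ B| ≥ |A ∖ B| — false.
(b) 4B: |A| = 5, |A ∩ B| = 5; needs |A ∩ B| / |A| > 4/5 — true.
(c) 5B: |A| = 7, |A ∩ B| = 4; needs |A ∩ B| < |A ∖ B| — false.
(d) 4C: |A| = 5, |A ∩ B| = 0; needs |A ∩ B| / |A| ≥ 1/5 — false.
(e) 4A: |A| = 6, |A ∩ B| = 1; needs |A ∩ B| / |A| < 1/3 — true.

2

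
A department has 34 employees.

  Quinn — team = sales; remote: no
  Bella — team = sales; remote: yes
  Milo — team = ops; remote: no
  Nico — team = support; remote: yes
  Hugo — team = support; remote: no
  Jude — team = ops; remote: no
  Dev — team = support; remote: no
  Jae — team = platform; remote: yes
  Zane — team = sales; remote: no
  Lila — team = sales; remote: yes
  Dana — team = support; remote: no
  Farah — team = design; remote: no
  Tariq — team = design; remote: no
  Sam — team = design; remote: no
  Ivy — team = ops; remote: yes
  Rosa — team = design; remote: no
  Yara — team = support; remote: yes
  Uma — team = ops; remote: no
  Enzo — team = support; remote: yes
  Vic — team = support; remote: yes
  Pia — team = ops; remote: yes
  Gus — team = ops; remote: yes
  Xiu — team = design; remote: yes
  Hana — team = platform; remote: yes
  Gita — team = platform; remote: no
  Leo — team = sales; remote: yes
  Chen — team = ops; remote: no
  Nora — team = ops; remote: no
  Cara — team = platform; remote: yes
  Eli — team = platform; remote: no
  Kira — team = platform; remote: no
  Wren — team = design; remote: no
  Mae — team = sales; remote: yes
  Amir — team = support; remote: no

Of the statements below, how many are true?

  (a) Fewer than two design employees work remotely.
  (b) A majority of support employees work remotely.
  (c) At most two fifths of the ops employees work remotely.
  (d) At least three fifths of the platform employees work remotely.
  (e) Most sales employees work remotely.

(a) design: |A| = 6, |A ∩ B| = 1; needs |A ∩ B| < 2 — true.
(b) support: |A| = 8, |A ∩ B| = 4; needs |A ∩ B| > |A ∖ B| — false.
(c) ops: |A| = 8, |A ∩ B| = 3; needs |A ∩ B| / |A| ≤ 2/5 — true.
(d) platform: |A| = 6, |A ∩ B| = 3; needs |A ∩ B| / |A| ≥ 3/5 — false.
(e) sales: |A| = 6, |A ∩ B| = 4; needs |A ∩ B| > |A ∖ B| — true.

3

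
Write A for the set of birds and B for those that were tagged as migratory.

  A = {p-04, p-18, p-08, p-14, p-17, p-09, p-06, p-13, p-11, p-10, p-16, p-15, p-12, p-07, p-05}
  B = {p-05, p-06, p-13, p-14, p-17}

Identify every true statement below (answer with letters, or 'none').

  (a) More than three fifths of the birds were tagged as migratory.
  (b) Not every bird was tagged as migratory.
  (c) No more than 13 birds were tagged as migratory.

|A| = 15, |A ∩ B| = 5, |A ∖ B| = 10.
(a) |A ∩ B| / |A| > 3/5: fails.
(b) A ⊄ B (|A ∖ B| ≥ 1): holds.
(c) |A ∩ B| ≤ 13: holds.

(b), (c)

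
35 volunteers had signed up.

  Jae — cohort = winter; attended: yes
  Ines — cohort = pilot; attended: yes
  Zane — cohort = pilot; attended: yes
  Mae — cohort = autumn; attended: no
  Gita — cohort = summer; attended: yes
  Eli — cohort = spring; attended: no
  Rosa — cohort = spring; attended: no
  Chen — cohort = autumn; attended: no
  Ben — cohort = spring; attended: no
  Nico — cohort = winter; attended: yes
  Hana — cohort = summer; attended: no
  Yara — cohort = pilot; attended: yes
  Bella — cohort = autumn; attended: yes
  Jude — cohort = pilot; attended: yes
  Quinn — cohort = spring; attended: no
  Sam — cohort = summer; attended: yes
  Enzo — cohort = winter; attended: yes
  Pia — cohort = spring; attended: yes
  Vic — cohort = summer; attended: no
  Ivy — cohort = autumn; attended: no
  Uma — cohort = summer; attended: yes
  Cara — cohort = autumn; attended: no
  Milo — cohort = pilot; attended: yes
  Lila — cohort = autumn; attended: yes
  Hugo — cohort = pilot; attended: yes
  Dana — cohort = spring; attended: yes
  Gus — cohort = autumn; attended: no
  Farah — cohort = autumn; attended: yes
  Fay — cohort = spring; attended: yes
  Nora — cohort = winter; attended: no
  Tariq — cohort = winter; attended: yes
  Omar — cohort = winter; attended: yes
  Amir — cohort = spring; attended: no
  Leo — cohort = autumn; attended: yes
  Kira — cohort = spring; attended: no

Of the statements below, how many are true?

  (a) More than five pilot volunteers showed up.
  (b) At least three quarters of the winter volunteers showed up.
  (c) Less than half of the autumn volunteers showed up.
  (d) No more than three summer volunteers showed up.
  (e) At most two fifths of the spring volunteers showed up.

5

(a) pilot: |A| = 6, |A ∩ B| = 6; needs |A ∩ B| > 5 — true.
(b) winter: |A| = 6, |A ∩ B| = 5; needs |A ∩ B| / |A| ≥ 3/4 — true.
(c) autumn: |A| = 9, |A ∩ B| = 4; needs |A ∩ B| < |A ∖ B| — true.
(d) summer: |A| = 5, |A ∩ B| = 3; needs |A ∩ B| ≤ 3 — true.
(e) spring: |A| = 9, |A ∩ B| = 3; needs |A ∩ B| / |A| ≤ 2/5 — true.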